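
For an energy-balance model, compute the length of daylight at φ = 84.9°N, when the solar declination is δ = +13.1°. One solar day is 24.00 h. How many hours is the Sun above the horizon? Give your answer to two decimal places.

24.00 h

Sunrise equation: cos H₀ = −tan φ · tan δ = -2.6074 ≤ −1, so the Sun never sets (polar day) and H₀ = π.
Daylight = 2H₀/(2π) × 24.00 h = (3.1416/π) × 24.00 = 24.00 h.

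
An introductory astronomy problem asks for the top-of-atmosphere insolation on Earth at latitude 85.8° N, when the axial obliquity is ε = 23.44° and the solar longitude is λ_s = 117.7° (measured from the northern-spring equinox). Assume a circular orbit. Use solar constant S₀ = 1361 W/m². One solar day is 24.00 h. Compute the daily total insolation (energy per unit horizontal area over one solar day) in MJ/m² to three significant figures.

41.3 MJ/m²

Solar declination: sin δ = sin ε · sin λ_s = sin 23.44° × sin 117.7° = 0.35220, so δ = +20.622°.
cos H₀ = −tan(+85.8°) tan(+20.622°) = -5.1244 ≤ −1 ⇒ polar day, H₀ = π.
Bracket: H₀ sin φ sin δ + cos φ cos δ sin H₀ = 3.1416×0.99731×0.35220 + 0.07324×0.93592×0.00000 = 1.103495 + 0.000000 = 1.103495.
Q̄ = (S₀/π) × [bracket] = (1361/π) × 1.103495 = 478.06 W/m².
Daily total = Q̄ × 24.00 h × 3600 s/h = 478.06 × 24.00 × 3600 / 10⁶ = 41.30 MJ/m².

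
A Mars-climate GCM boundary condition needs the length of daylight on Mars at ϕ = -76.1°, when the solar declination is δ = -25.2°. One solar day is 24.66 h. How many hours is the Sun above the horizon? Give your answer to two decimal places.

24.66 h

Sunrise equation: cos h₀ = −tan ϕ · tan δ = -1.9015 ≤ −1, so the Sun never sets (polar day) and h₀ = π.
Daylight = 2h₀/(2π) × 24.66 h = (3.1416/π) × 24.66 = 24.66 h.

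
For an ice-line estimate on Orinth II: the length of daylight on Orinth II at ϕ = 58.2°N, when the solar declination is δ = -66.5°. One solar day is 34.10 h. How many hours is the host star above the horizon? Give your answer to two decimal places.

0.00 h

cos h₀ = −tan ϕ · tan δ = 3.7093 ≥ 1, so the host star never rises (polar night) and h₀ = 0.
Daylight = 2h₀/(2π) × 34.10 h = (0.0000/π) × 34.10 = 0.00 h.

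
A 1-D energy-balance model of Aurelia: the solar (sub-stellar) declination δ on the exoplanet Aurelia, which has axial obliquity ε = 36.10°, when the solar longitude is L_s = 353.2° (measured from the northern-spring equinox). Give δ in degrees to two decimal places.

sin δ = sin ε · sin L_s = sin 36.10° × sin 353.2° = -0.069763.
δ = arcsin(-0.069763) = -4.00°.

δ = -4.00°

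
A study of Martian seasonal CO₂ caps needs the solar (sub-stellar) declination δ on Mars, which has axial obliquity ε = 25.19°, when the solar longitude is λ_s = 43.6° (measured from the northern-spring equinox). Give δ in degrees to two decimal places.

sin δ = sin ε · sin λ_s = sin 25.19° × sin 43.6° = 0.293517.
δ = arcsin(0.293517) = +17.07°.

δ = +17.07°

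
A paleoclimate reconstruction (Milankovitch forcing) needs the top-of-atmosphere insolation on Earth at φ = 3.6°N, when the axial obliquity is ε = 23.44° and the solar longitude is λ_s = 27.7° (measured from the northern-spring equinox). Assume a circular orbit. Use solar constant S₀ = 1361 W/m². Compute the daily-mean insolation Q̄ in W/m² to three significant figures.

Solar declination: sin δ = sin ε · sin λ_s = sin 23.44° × sin 27.7° = 0.18491, so δ = +10.656°.
cos H₀ = −tan(+3.6°) tan(+10.656°) = -0.0118, H₀ = 1.5826 rad.
Bracket: H₀ sin φ sin δ + cos φ cos δ sin H₀ = 1.5826×0.06279×0.18491 + 0.99803×0.98276×0.99993 = 0.018375 + 0.980755 = 0.999130.
Q̄ = (S₀/π) × [bracket] = (1361/π) × 0.999130 = 432.8 W/m².

Q̄ ≈ 433 W/m²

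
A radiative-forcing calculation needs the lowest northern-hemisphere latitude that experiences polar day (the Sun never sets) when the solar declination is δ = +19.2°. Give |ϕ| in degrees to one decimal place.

|ϕ| = 70.8°

Polar day requires cos h₀ = −tan ϕ tan δ ≤ −1, i.e. tan ϕ tan δ ≥ 1.
The boundary is |tan ϕ| · |tan δ| = 1, so |ϕ| = 90° − |δ| = 90° − 19.2° = 70.8° in the northern hemisphere.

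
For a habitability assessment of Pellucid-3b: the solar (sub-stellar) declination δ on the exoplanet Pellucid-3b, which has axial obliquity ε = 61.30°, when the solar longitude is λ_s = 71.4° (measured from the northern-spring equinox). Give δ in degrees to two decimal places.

δ = +56.24°

sin δ = sin ε · sin λ_s = sin 61.30° × sin 71.4° = 0.831331.
δ = arcsin(0.831331) = +56.24°.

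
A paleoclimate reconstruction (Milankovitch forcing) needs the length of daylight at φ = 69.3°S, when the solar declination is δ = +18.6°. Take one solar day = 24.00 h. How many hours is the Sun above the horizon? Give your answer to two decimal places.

3.61 h

cos H₀ = −tan φ · tan δ = −tan(-69.3°) × tan(+18.600°) = 0.8906, so H₀ = 0.4721 rad = 27.05°.
Daylight = 2H₀/(2π) × 24.00 h = (0.4721/π) × 24.00 = 3.61 h.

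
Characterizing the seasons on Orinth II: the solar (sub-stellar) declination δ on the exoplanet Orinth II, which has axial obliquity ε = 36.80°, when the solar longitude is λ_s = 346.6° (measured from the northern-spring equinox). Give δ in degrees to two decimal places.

sin δ = sin ε · sin λ_s = sin 36.80° × sin 346.6° = -0.138822.
δ = arcsin(-0.138822) = -7.98°.

δ = -7.98°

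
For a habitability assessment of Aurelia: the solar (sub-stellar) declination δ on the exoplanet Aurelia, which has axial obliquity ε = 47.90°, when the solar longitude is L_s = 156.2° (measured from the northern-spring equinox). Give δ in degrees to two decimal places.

sin δ = sin ε · sin L_s = sin 47.90° × sin 156.2° = 0.299421.
δ = arcsin(0.299421) = +17.42°.

δ = +17.42°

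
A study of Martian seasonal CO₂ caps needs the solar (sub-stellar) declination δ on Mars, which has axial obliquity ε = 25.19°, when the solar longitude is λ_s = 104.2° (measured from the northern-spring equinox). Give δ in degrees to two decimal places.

sin δ = sin ε · sin λ_s = sin 25.19° × sin 104.2° = 0.412617.
δ = arcsin(0.412617) = +24.37°.

δ = +24.37°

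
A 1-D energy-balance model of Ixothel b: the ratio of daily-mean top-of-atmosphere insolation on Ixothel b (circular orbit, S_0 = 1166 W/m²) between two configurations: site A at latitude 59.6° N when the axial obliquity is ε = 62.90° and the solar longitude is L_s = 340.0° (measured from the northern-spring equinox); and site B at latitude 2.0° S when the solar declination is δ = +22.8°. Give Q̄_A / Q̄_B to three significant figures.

— Configuration A (ϕ=+59.6°):
Solar declination: sin δ = sin ε · sin L_s = sin 62.90° × sin 340.0° = -0.30447, so δ = -17.726°.
cos h₀ = −tan(+59.6°) tan(-17.726°) = 0.5448, h₀ = 0.9946 rad.
Bracket: h₀ sin ϕ sin δ + cos ϕ cos δ sin h₀ = 0.9946×0.86251×-0.30447 + 0.50603×0.95252×0.83855 = -0.261190 + 0.404184 = 0.142994.
Q̄ = (S_0/π) × [bracket] = (1166/π) × 0.142994 = 53.072 W/m².
— Configuration B (ϕ=-2.0°):
cos h₀ = −tan(-2.0°) tan(+22.800°) = 0.0147, h₀ = 1.5561 rad.
Bracket: h₀ sin ϕ sin δ + cos ϕ cos δ sin h₀ = 1.5561×-0.03490×0.38752 + 0.99939×0.92186×0.99989 = -0.021045 + 0.921196 = 0.900151.
Q̄ = (S_0/π) × [bracket] = (1166/π) × 0.900151 = 334.09 W/m².
Ratio Q̄_A / Q̄_B = 53.072 / 334.09 = 0.1589.

Q̄_A / Q̄_B ≈ 0.159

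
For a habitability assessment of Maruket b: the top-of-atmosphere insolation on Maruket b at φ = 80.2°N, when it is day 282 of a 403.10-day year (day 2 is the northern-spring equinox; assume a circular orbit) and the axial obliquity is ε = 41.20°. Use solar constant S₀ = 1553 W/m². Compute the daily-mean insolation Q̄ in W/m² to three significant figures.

Solar longitude: λ_s = 360° × (282 − 2)/403.10 = 250.062°.
sin δ = sin 41.20° × sin 250.062° = -0.61921, so δ = -38.258°.
cos H₀ = −tan(+80.2°) tan(-38.258°) = 4.5654 ≥ 1 ⇒ polar night, H₀ = 0 and Q̄ = 0.

Q̄ ≈ 0.00 W/m²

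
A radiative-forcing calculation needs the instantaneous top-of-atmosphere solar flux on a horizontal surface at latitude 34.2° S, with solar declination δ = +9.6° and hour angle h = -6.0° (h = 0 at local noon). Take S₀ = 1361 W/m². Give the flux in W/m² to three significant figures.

cos θ_z = sin φ sin δ + cos φ cos δ cos h = -0.093738 + 0.811031 = 0.717293.
Flux = S₀ · cos θ_z = 1361 × 0.717293 = 976.2 W/m².

976 W/m²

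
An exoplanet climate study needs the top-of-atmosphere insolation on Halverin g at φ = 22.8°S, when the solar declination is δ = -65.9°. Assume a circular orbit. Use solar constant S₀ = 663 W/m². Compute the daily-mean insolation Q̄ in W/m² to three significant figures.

cos H₀ = −tan(-22.8°) tan(-65.900°) = -0.9397, H₀ = 2.7926 rad.
Bracket: H₀ sin φ sin δ + cos φ cos δ sin H₀ = 2.7926×-0.38752×-0.91283 + 0.92186×0.40833×0.34192 = 0.987854 + 0.128707 = 1.116561.
Q̄ = (S₀/π) × [bracket] = (663/π) × 1.116561 = 235.6 W/m².

Q̄ ≈ 236 W/m²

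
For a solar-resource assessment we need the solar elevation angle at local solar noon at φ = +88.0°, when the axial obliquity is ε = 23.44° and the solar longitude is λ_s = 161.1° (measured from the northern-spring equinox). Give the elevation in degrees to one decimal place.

Solar declination: sin δ = sin ε · sin λ_s = sin 23.44° × sin 161.1° = 0.12885, so δ = +7.403°.
At local noon the hour angle is zero, so the zenith angle equals |φ − δ| = |+88.0° − (+7.403°)| = 80.597°.
Elevation = 90° − 80.597° = 9.4°.

9.4°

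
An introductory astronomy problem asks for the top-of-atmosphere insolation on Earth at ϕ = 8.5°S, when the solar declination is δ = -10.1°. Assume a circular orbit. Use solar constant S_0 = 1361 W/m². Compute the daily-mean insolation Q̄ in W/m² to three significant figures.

cos h₀ = −tan(-8.5°) tan(-10.100°) = -0.0266, h₀ = 1.5974 rad.
Bracket: h₀ sin ϕ sin δ + cos ϕ cos δ sin h₀ = 1.5974×-0.14781×-0.17537 + 0.98902×0.98450×0.99965 = 0.041407 + 0.973349 = 1.014756.
Q̄ = (S_0/π) × [bracket] = (1361/π) × 1.014756 = 439.6 W/m².

Q̄ ≈ 440 W/m²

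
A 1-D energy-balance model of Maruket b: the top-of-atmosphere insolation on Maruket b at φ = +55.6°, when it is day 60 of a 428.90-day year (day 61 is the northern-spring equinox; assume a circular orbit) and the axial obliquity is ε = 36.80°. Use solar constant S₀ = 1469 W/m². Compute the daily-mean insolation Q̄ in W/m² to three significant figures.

Q̄ ≈ 259 W/m²

Solar longitude: λ_s = 360° × (60 − 61)/428.90 = -0.839°, i.e. -0.839° + 360° = 359.161°.
sin δ = sin 36.80° × sin 359.161° = -0.00878, so δ = -0.503°.
cos H₀ = −tan(+55.6°) tan(-0.503°) = 0.0128, H₀ = 1.5580 rad.
Bracket: H₀ sin φ sin δ + cos φ cos δ sin H₀ = 1.5580×0.82511×-0.00878 + 0.56497×0.99996×0.99992 = -0.011287 + 0.564902 = 0.553615.
Q̄ = (S₀/π) × [bracket] = (1469/π) × 0.553615 = 258.9 W/m².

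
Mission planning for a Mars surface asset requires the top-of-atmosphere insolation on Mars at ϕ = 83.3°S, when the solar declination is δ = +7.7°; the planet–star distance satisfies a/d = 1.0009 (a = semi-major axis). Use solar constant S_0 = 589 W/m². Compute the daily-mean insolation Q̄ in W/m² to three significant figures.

cos h₀ = −tan(-83.3°) tan(+7.700°) = 1.1509 ≥ 1 ⇒ polar night, h₀ = 0 and Q̄ = 0.
Inverse-square distance factor (a/d)² = 1.0009² = 1.001801.

Q̄ ≈ 0.00 W/m²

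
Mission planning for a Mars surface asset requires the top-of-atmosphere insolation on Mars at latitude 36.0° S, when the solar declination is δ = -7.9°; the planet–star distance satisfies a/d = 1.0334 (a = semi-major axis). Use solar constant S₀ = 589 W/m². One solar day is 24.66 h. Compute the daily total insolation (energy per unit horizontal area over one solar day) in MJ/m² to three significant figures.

cos H₀ = −tan(-36.0°) tan(-7.900°) = -0.1008, H₀ = 1.6718 rad.
Bracket: H₀ sin φ sin δ + cos φ cos δ sin H₀ = 1.6718×-0.58779×-0.13744 + 0.80902×0.99051×0.99491 = 0.135058 + 0.797264 = 0.932322.
Inverse-square distance factor (a/d)² = 1.0334² = 1.067916.
Q̄ = (S₀/π) × 1.067916 × [bracket] = (589/π) × 1.067916 × 0.932322 = 186.67 W/m².
Daily total = Q̄ × 24.66 h × 3600 s/h = 186.67 × 24.66 × 3600 / 10⁶ = 16.57 MJ/m².

16.6 MJ/m²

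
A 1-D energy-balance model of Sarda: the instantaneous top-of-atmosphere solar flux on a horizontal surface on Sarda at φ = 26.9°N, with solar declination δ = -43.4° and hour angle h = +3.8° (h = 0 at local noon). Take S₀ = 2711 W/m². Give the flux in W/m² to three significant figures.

cos θ_z = sin φ sin δ + cos φ cos δ cos h = -0.310862 + 0.646533 = 0.335671.
Flux = S₀ · cos θ_z = 2711 × 0.335671 = 910.0 W/m².

910 W/m²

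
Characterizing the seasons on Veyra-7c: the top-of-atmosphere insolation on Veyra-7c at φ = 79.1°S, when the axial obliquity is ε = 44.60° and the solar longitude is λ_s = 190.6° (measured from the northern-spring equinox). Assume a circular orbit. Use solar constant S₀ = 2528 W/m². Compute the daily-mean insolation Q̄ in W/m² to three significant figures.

Solar declination: sin δ = sin ε · sin λ_s = sin 44.60° × sin 190.6° = -0.12916, so δ = -7.421°.
cos H₀ = −tan(-79.1°) tan(-7.421°) = -0.6764, H₀ = 2.3137 rad.
Bracket: H₀ sin φ sin δ + cos φ cos δ sin H₀ = 2.3137×-0.98196×-0.12916 + 0.18910×0.99162×0.73654 = 0.293446 + 0.138113 = 0.431559.
Q̄ = (S₀/π) × [bracket] = (2528/π) × 0.431559 = 347.3 W/m².

Q̄ ≈ 347 W/m²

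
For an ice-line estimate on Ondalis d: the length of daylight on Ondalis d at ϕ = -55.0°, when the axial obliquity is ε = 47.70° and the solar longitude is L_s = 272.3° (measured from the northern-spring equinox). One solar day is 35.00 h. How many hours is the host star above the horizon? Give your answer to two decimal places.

35.00 h

Solar declination: sin δ = sin ε · sin L_s = sin 47.70° × sin 272.3° = -0.73904, so δ = -47.649°.
Sunrise equation: cos h₀ = −tan ϕ · tan δ = -1.5667 ≤ −1, so the host star never sets (polar day) and h₀ = π.
Daylight = 2h₀/(2π) × 35.00 h = (3.1416/π) × 35.00 = 35.00 h.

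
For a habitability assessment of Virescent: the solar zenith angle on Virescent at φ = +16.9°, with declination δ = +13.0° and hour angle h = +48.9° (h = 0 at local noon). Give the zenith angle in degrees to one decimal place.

cos θ_z = sin φ sin δ + cos φ cos δ cos h = 0.065394 + 0.612865 = 0.678259.
θ_z = arccos(0.678259) = 47.3°.

θ_z = 47.3°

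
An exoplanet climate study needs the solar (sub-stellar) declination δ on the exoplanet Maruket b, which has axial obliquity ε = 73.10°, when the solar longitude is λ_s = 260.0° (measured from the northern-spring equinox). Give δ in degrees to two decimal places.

sin δ = sin ε · sin λ_s = sin 73.10° × sin 260.0° = -0.942277.
δ = arcsin(-0.942277) = -70.44°.

δ = -70.44°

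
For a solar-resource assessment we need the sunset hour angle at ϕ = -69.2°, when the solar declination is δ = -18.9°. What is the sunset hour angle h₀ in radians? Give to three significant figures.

cos h₀ = −tan ϕ · tan δ = −tan(-69.2°) × tan(-18.900°) = -0.9013, so h₀ = 2.6936 rad = 154.33°.

h₀ = 2.69 rad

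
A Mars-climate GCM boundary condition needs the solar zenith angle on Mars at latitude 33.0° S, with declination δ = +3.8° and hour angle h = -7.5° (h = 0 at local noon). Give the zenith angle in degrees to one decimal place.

θ_z = 37.5°

cos θ_z = sin ϕ sin δ + cos ϕ cos δ cos h = -0.036095 + 0.829668 = 0.793573.
θ_z = arccos(0.793573) = 37.5°.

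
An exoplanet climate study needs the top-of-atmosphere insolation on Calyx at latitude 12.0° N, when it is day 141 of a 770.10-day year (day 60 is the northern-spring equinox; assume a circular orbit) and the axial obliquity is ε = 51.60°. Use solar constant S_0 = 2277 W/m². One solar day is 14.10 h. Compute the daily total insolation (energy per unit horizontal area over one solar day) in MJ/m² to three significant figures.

37.5 MJ/m²

Solar longitude: L_s = 360° × (141 − 60)/770.10 = 37.865°.
sin δ = sin 51.60° × sin 37.865° = 0.48104, so δ = +28.753°.
cos h₀ = −tan(+12.0°) tan(+28.753°) = -0.1166, h₀ = 1.6877 rad.
Bracket: h₀ sin ϕ sin δ + cos ϕ cos δ sin h₀ = 1.6877×0.20791×0.48104 + 0.97815×0.87670×0.99318 = 0.168792 + 0.851696 = 1.020488.
Q̄ = (S_0/π) × [bracket] = (2277/π) × 1.020488 = 739.64 W/m².
Daily total = Q̄ × 14.10 h × 3600 s/h = 739.64 × 14.10 × 3600 / 10⁶ = 37.54 MJ/m².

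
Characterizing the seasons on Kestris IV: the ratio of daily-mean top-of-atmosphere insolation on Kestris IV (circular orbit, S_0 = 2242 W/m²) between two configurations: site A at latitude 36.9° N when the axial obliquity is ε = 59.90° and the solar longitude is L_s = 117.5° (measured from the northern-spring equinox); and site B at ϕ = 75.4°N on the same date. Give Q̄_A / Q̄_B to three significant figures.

— Configuration A (ϕ=+36.9°):
Solar declination: sin δ = sin ε · sin L_s = sin 59.90° × sin 117.5° = 0.76740, so δ = +50.121°.
cos h₀ = −tan(+36.9°) tan(+50.121°) = -0.8986, h₀ = 2.6874 rad.
Bracket: h₀ sin ϕ sin δ + cos ϕ cos δ sin h₀ = 2.6874×0.60042×0.76740 + 0.79968×0.64117×0.43869 = 1.238253 + 0.224930 = 1.463183.
Q̄ = (S_0/π) × [bracket] = (2242/π) × 1.463183 = 1044.2 W/m².
— Configuration B (ϕ=+75.4°):
cos h₀ = −tan(+75.4°) tan(+50.121°) = -4.5949 ≤ −1 ⇒ polar day, h₀ = π.
Bracket: h₀ sin ϕ sin δ + cos ϕ cos δ sin h₀ = 3.1416×0.96771×0.76740 + 0.25207×0.64117×0.00000 = 2.333017 + 0.000000 = 2.333017.
Q̄ = (S_0/π) × [bracket] = (2242/π) × 2.333017 = 1665.0 W/m².
Ratio Q̄_A / Q̄_B = 1044.2 / 1665.0 = 0.6271.

Q̄_A / Q̄_B ≈ 0.627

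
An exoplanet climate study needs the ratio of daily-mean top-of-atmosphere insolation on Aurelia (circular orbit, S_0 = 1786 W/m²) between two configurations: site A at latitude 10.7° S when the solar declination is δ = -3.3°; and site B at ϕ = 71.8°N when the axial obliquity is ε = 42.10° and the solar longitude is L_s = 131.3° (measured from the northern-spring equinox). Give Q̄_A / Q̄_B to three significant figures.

Q̄_A / Q̄_B ≈ 0.664

— Configuration A (ϕ=-10.7°):
cos h₀ = −tan(-10.7°) tan(-3.300°) = -0.0109, h₀ = 1.5817 rad.
Bracket: h₀ sin ϕ sin δ + cos ϕ cos δ sin h₀ = 1.5817×-0.18567×-0.05756 + 0.98261×0.99834×0.99994 = 0.016904 + 0.980920 = 0.997824.
Q̄ = (S_0/π) × [bracket] = (1786/π) × 0.997824 = 567.26 W/m².
— Configuration B (ϕ=+71.8°):
Solar declination: sin δ = sin ε · sin L_s = sin 42.10° × sin 131.3° = 0.50367, so δ = +30.243°.
cos h₀ = −tan(+71.8°) tan(+30.243°) = -1.7733 ≤ −1 ⇒ polar day, h₀ = π.
Bracket: h₀ sin ϕ sin δ + cos ϕ cos δ sin h₀ = 3.1416×0.94997×0.50367 + 0.31233×0.86390×0.00000 = 1.503166 + 0.000000 = 1.503166.
Q̄ = (S_0/π) × [bracket] = (1786/π) × 1.503166 = 854.55 W/m².
Ratio Q̄_A / Q̄_B = 567.26 / 854.55 = 0.6638.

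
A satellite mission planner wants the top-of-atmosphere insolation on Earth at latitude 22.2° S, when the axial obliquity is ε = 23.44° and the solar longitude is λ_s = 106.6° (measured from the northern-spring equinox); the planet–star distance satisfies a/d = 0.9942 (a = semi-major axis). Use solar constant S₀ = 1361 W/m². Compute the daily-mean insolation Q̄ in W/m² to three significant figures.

Q̄ ≈ 275 W/m²

Solar declination: sin δ = sin ε · sin λ_s = sin 23.44° × sin 106.6° = 0.38121, so δ = +22.409°.
cos H₀ = −tan(-22.2°) tan(+22.409°) = 0.1683, H₀ = 1.4017 rad.
Bracket: H₀ sin φ sin δ + cos φ cos δ sin H₀ = 1.4017×-0.37784×0.38121 + 0.92587×0.92449×0.98574 = -0.201896 + 0.843752 = 0.641856.
Inverse-square distance factor (a/d)² = 0.9942² = 0.988434.
Q̄ = (S₀/π) × 0.988434 × [bracket] = (1361/π) × 0.988434 × 0.641856 = 274.8 W/m².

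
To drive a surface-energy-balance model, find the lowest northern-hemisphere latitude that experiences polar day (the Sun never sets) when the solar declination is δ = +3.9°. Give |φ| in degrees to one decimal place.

Polar day requires cos H₀ = −tan φ tan δ ≤ −1, i.e. tan φ tan δ ≥ 1.
The boundary is |tan φ| · |tan δ| = 1, so |φ| = 90° − |δ| = 90° − 3.9° = 86.1° in the northern hemisphere.

|φ| = 86.1°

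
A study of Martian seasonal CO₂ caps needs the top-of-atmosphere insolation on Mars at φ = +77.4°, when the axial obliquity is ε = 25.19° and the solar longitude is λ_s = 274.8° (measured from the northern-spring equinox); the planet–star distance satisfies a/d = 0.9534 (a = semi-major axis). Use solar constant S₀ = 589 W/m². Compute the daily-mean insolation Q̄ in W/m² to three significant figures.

Q̄ ≈ 0.00 W/m²

Solar declination: sin δ = sin ε · sin λ_s = sin 25.19° × sin 274.8° = -0.42413, so δ = -25.096°.
cos H₀ = −tan(+77.4°) tan(-25.096°) = 2.0952 ≥ 1 ⇒ polar night, H₀ = 0 and Q̄ = 0.
Inverse-square distance factor (a/d)² = 0.9534² = 0.908972.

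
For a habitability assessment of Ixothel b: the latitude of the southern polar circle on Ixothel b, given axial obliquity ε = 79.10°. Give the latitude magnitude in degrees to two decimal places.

The polar circle is the lowest latitude that experiences at least one full rotation of continuous darkness at the northern-summer solstice; it lies at |φ| = 90° − ε = 90° − 79.10° = 10.90°.

10.90°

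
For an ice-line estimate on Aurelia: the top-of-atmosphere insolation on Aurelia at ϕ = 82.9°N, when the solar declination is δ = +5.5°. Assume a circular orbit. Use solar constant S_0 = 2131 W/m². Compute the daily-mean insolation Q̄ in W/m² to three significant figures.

cos h₀ = −tan(+82.9°) tan(+5.500°) = -0.7731, h₀ = 2.4544 rad.
Bracket: h₀ sin ϕ sin δ + cos ϕ cos δ sin h₀ = 2.4544×0.99233×0.09585 + 0.12360×0.99540×0.63434 = 0.233450 + 0.078044 = 0.311494.
Q̄ = (S_0/π) × [bracket] = (2131/π) × 0.311494 = 211.3 W/m².

Q̄ ≈ 211 W/m²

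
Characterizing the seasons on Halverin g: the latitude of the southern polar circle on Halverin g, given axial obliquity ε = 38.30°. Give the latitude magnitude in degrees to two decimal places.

The polar circle is the lowest latitude that experiences at least one full rotation of continuous darkness at the northern-summer solstice; it lies at |φ| = 90° − ε = 90° − 38.30° = 51.70°.

51.70°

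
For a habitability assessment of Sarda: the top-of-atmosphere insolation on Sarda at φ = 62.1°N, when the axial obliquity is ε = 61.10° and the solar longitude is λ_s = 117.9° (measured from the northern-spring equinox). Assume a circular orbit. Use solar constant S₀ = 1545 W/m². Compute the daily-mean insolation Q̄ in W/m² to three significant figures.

Solar declination: sin δ = sin ε · sin λ_s = sin 61.10° × sin 117.9° = 0.77371, so δ = +50.688°.
cos H₀ = −tan(+62.1°) tan(+50.688°) = -2.3065 ≤ −1 ⇒ polar day, H₀ = π.
Bracket: H₀ sin φ sin δ + cos φ cos δ sin H₀ = 3.1416×0.88377×0.77371 + 0.46793×0.63355×0.00000 = 2.148169 + 0.000000 = 2.148169.
Q̄ = (S₀/π) × [bracket] = (1545/π) × 2.148169 = 1056 W/m².

Q̄ ≈ 1.06e+03 W/m²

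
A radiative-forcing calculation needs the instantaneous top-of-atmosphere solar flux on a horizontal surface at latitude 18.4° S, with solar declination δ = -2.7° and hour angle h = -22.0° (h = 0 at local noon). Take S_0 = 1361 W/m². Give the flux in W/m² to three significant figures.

1.22e+03 W/m²

cos θ_z = sin ϕ sin δ + cos ϕ cos δ cos h = 0.014869 + 0.878806 = 0.893675.
Flux = S_0 · cos θ_z = 1361 × 0.893675 = 1216 W/m².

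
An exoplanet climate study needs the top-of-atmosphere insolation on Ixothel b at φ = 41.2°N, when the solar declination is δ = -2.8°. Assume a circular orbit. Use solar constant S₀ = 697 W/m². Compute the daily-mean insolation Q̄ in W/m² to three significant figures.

Q̄ ≈ 156 W/m²

cos H₀ = −tan(+41.2°) tan(-2.800°) = 0.0428, H₀ = 1.5280 rad.
Bracket: H₀ sin φ sin δ + cos φ cos δ sin H₀ = 1.5280×0.65869×-0.04885 + 0.75241×0.99881×0.99908 = -0.049166 + 0.750823 = 0.701657.
Q̄ = (S₀/π) × [bracket] = (697/π) × 0.701657 = 155.7 W/m².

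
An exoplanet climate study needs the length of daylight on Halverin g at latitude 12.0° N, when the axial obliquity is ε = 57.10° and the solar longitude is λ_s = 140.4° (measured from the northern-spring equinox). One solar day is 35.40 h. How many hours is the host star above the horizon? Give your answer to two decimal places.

19.22 h

Solar declination: sin δ = sin ε · sin λ_s = sin 57.10° × sin 140.4° = 0.53519, so δ = +32.357°.
cos H₀ = −tan φ · tan δ = −tan(+12.0°) × tan(+32.357°) = -0.1347, so H₀ = 1.7059 rad = 97.74°.
Daylight = 2H₀/(2π) × 35.40 h = (1.7059/π) × 35.40 = 19.22 h.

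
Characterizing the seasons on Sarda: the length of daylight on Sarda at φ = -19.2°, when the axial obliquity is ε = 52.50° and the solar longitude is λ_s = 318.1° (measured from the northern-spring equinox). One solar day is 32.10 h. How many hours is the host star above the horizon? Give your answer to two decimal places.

18.29 h

Solar declination: sin δ = sin ε · sin λ_s = sin 52.50° × sin 318.1° = -0.52983, so δ = -31.994°.
cos H₀ = −tan φ · tan δ = −tan(-19.2°) × tan(-31.994°) = -0.2175, so H₀ = 1.7901 rad = 102.57°.
Daylight = 2H₀/(2π) × 32.10 h = (1.7901/π) × 32.10 = 18.29 h.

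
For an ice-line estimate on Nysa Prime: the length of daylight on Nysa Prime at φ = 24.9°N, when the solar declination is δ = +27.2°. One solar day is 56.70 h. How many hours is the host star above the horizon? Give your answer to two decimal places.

32.70 h

cos H₀ = −tan φ · tan δ = −tan(+24.9°) × tan(+27.200°) = -0.2386, so H₀ = 1.8117 rad = 103.80°.
Daylight = 2H₀/(2π) × 56.70 h = (1.8117/π) × 56.70 = 32.70 h.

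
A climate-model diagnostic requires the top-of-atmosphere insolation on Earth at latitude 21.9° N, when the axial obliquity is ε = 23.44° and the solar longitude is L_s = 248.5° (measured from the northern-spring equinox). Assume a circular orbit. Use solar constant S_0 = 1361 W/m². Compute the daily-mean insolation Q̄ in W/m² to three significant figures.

Solar declination: sin δ = sin ε · sin L_s = sin 23.44° × sin 248.5° = -0.37011, so δ = -21.722°.
cos h₀ = −tan(+21.9°) tan(-21.722°) = 0.1602, h₀ = 1.4099 rad.
Bracket: h₀ sin ϕ sin δ + cos ϕ cos δ sin h₀ = 1.4099×0.37299×-0.37011 + 0.92784×0.92899×0.98709 = -0.194633 + 0.850826 = 0.656193.
Q̄ = (S_0/π) × [bracket] = (1361/π) × 0.656193 = 284.3 W/m².

Q̄ ≈ 284 W/m²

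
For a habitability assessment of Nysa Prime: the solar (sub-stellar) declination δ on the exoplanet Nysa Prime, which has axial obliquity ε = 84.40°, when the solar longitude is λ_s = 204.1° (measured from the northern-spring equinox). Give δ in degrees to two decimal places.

δ = -23.98°

sin δ = sin ε · sin λ_s = sin 84.40° × sin 204.1° = -0.406382.
δ = arcsin(-0.406382) = -23.98°.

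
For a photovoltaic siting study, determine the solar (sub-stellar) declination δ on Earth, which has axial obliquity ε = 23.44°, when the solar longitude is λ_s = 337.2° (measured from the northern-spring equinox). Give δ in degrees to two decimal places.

δ = -8.87°

sin δ = sin ε · sin λ_s = sin 23.44° × sin 337.2° = -0.154149.
δ = arcsin(-0.154149) = -8.87°.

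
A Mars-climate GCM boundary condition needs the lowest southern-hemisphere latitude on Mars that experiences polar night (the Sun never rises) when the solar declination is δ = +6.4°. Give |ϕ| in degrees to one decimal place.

Polar night requires cos h₀ = −tan ϕ tan δ ≥ 1, i.e. tan ϕ tan δ ≤ −1.
The boundary is |tan ϕ| · |tan δ| = 1, so |ϕ| = 90° − |δ| = 90° − 6.4° = 83.6° in the southern hemisphere.

|ϕ| = 83.6°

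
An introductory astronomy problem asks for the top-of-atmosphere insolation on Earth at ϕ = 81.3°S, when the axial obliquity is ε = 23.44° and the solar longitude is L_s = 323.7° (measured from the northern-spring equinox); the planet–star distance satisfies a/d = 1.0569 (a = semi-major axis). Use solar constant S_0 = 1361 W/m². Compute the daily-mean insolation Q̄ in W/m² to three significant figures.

Q̄ ≈ 354 W/m²

Solar declination: sin δ = sin ε · sin L_s = sin 23.44° × sin 323.7° = -0.23550, so δ = -13.621°.
cos h₀ = −tan(-81.3°) tan(-13.621°) = -1.5835 ≤ −1 ⇒ polar day, h₀ = π.
Bracket: h₀ sin ϕ sin δ + cos ϕ cos δ sin h₀ = 3.1416×-0.98849×-0.23550 + 0.15126×0.97188×0.00000 = 0.731331 + 0.000000 = 0.731331.
Inverse-square distance factor (a/d)² = 1.0569² = 1.117038.
Q̄ = (S_0/π) × 1.117038 × [bracket] = (1361/π) × 1.117038 × 0.731331 = 353.9 W/m².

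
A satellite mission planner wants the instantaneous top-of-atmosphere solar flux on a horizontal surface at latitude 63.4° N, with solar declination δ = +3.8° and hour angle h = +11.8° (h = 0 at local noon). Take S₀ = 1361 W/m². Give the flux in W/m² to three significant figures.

676 W/m²

cos θ_z = sin φ sin δ + cos φ cos δ cos h = 0.059259 + 0.437333 = 0.496592.
Flux = S₀ · cos θ_z = 1361 × 0.496592 = 675.9 W/m².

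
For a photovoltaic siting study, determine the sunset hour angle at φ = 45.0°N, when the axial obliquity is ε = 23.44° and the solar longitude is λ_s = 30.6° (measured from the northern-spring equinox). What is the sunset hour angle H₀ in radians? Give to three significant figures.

H₀ = 1.78 rad

Solar declination: sin δ = sin ε · sin λ_s = sin 23.44° × sin 30.6° = 0.20249, so δ = +11.683°.
cos H₀ = −tan φ · tan δ = −tan(+45.0°) × tan(+11.683°) = -0.2068, so H₀ = 1.7791 rad = 101.93°.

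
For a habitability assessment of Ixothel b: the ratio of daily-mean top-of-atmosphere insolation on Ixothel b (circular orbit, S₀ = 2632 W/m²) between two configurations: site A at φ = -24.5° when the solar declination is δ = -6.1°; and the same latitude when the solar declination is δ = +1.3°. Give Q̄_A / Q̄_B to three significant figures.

— Configuration A (φ=-24.5°):
cos H₀ = −tan(-24.5°) tan(-6.100°) = -0.0487, H₀ = 1.6195 rad.
Bracket: H₀ sin φ sin δ + cos φ cos δ sin H₀ = 1.6195×-0.41469×-0.10626 + 0.90996×0.99434×0.99881 = 0.071363 + 0.903733 = 0.975096.
Q̄ = (S₀/π) × [bracket] = (2632/π) × 0.975096 = 816.93 W/m².
— Configuration B (φ=-24.5°):
cos H₀ = −tan(-24.5°) tan(+1.300°) = 0.0103, H₀ = 1.5605 rad.
Bracket: H₀ sin φ sin δ + cos φ cos δ sin H₀ = 1.5605×-0.41469×0.02269 + 0.90996×0.99974×0.99995 = -0.014683 + 0.909678 = 0.894995.
Q̄ = (S₀/π) × [bracket] = (2632/π) × 0.894995 = 749.82 W/m².
Ratio Q̄_A / Q̄_B = 816.93 / 749.82 = 1.090.

Q̄_A / Q̄_B ≈ 1.09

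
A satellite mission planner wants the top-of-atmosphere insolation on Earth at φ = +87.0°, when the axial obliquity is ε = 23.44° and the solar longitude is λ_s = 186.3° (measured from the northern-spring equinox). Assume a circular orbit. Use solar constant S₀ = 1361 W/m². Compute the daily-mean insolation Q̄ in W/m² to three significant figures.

Q̄ ≈ 1.46 W/m²

Solar declination: sin δ = sin ε · sin λ_s = sin 23.44° × sin 186.3° = -0.04365, so δ = -2.502°.
cos H₀ = −tan(+87.0°) tan(-2.502°) = 0.8337, H₀ = 0.5850 rad.
Bracket: H₀ sin φ sin δ + cos φ cos δ sin H₀ = 0.5850×0.99863×-0.04365 + 0.05234×0.99905×0.55221 = -0.025500 + 0.028875 = 0.003375.
Q̄ = (S₀/π) × [bracket] = (1361/π) × 0.003375 = 1.462 W/m².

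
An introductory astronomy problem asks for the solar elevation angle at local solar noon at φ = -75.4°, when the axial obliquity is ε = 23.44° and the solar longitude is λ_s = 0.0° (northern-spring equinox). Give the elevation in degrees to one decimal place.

14.6°

Solar declination: sin δ = sin ε · sin λ_s = sin 23.44° × sin 0.0° = 0.00000, so δ = +0.000°.
At local noon the hour angle is zero, so the zenith angle equals |φ − δ| = |-75.4° − (+0.000°)| = 75.400°.
Elevation = 90° − 75.400° = 14.6°.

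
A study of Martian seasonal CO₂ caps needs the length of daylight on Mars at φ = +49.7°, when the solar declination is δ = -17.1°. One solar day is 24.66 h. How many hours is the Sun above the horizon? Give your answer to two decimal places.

cos H₀ = −tan φ · tan δ = −tan(+49.7°) × tan(-17.100°) = 0.3628, so H₀ = 1.1996 rad = 68.73°.
Daylight = 2H₀/(2π) × 24.66 h = (1.1996/π) × 24.66 = 9.42 h.

9.42 h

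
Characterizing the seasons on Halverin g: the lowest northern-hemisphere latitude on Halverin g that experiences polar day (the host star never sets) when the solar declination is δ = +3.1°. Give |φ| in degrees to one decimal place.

|φ| = 86.9°

Polar day requires cos H₀ = −tan φ tan δ ≤ −1, i.e. tan φ tan δ ≥ 1.
The boundary is |tan φ| · |tan δ| = 1, so |φ| = 90° − |δ| = 90° − 3.1° = 86.9° in the northern hemisphere.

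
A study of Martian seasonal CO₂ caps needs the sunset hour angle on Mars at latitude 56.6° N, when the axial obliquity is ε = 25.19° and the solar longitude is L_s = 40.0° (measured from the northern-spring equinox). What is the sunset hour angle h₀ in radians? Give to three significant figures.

Solar declination: sin δ = sin ε · sin L_s = sin 25.19° × sin 40.0° = 0.27358, so δ = +15.878°.
cos h₀ = −tan ϕ · tan δ = −tan(+56.6°) × tan(+15.878°) = -0.4314, so h₀ = 2.0168 rad = 115.55°.

h₀ = 2.02 rad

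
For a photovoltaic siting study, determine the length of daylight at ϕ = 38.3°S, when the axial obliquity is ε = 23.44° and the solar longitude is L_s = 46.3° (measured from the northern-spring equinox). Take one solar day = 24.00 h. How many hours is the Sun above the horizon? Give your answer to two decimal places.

10.17 h

Solar declination: sin δ = sin ε · sin L_s = sin 23.44° × sin 46.3° = 0.28759, so δ = +16.714°.
cos h₀ = −tan ϕ · tan δ = −tan(-38.3°) × tan(+16.714°) = 0.2371, so h₀ = 1.3314 rad = 76.28°.
Daylight = 2h₀/(2π) × 24.00 h = (1.3314/π) × 24.00 = 10.17 h.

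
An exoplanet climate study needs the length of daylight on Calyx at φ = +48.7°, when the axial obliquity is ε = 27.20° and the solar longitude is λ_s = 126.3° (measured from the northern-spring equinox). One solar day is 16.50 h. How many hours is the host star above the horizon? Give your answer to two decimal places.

10.71 h

Solar declination: sin δ = sin ε · sin λ_s = sin 27.20° × sin 126.3° = 0.36839, so δ = +21.616°.
cos H₀ = −tan φ · tan δ = −tan(+48.7°) × tan(+21.616°) = -0.4510, so H₀ = 2.0387 rad = 116.81°.
Daylight = 2H₀/(2π) × 16.50 h = (2.0387/π) × 16.50 = 10.71 h.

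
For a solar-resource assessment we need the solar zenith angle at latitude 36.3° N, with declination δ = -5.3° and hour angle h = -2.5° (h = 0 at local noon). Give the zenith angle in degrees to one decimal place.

θ_z = 41.7°

cos θ_z = sin φ sin δ + cos φ cos δ cos h = -0.054685 + 0.801719 = 0.747034.
θ_z = arccos(0.747034) = 41.7°.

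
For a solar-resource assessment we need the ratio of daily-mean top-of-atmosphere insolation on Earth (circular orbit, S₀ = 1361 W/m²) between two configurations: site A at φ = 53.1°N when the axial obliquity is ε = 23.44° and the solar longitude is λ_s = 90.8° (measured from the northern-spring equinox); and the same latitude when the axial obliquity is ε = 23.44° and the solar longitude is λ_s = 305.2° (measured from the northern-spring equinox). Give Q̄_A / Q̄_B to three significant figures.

Q̄_A / Q̄_B ≈ 5.20

— Configuration A (φ=+53.1°):
Solar declination: sin δ = sin ε · sin λ_s = sin 23.44° × sin 90.8° = 0.39775, so δ = +23.438°.
cos H₀ = −tan(+53.1°) tan(+23.438°) = -0.5774, H₀ = 2.1863 rad.
Bracket: H₀ sin φ sin δ + cos φ cos δ sin H₀ = 2.1863×0.79968×0.39775 + 0.60042×0.91749×0.81647 = 0.695402 + 0.449776 = 1.145178.
Q̄ = (S₀/π) × [bracket] = (1361/π) × 1.145178 = 496.11 W/m².
— Configuration B (φ=+53.1°):
Solar declination: sin δ = sin ε · sin λ_s = sin 23.44° × sin 305.2° = -0.32505, so δ = -18.969°.
cos H₀ = −tan(+53.1°) tan(-18.969°) = 0.4578, H₀ = 1.0953 rad.
Bracket: H₀ sin φ sin δ + cos φ cos δ sin H₀ = 1.0953×0.79968×-0.32505 + 0.60042×0.94570×0.88906 = -0.284708 + 0.504824 = 0.220116.
Q̄ = (S₀/π) × [bracket] = (1361/π) × 0.220116 = 95.359 W/m².
Ratio Q̄_A / Q̄_B = 496.11 / 95.359 = 5.203.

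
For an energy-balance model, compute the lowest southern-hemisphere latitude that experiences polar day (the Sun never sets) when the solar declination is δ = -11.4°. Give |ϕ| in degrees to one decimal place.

|ϕ| = 78.6°

Polar day requires cos h₀ = −tan ϕ tan δ ≤ −1, i.e. tan ϕ tan δ ≥ 1.
The boundary is |tan ϕ| · |tan δ| = 1, so |ϕ| = 90° − |δ| = 90° − 11.4° = 78.6° in the southern hemisphere.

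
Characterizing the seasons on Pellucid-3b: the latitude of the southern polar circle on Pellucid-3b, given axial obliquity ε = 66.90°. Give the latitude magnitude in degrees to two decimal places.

23.10°

The polar circle is the lowest latitude that experiences at least one full rotation of continuous darkness at the northern-summer solstice; it lies at |ϕ| = 90° − ε = 90° − 66.90° = 23.10°.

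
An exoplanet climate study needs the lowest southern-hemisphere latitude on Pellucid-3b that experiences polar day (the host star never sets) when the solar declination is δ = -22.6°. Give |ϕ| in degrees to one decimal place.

|ϕ| = 67.4°

Polar day requires cos h₀ = −tan ϕ tan δ ≤ −1, i.e. tan ϕ tan δ ≥ 1.
The boundary is |tan ϕ| · |tan δ| = 1, so |ϕ| = 90° − |δ| = 90° − 22.6° = 67.4° in the southern hemisphere.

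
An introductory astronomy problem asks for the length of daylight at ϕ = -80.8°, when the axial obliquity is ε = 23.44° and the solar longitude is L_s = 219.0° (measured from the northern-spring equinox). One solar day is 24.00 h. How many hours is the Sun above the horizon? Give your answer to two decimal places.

24.00 h

Solar declination: sin δ = sin ε · sin L_s = sin 23.44° × sin 219.0° = -0.25034, so δ = -14.497°.
Sunrise equation: cos h₀ = −tan ϕ · tan δ = -1.5965 ≤ −1, so the Sun never sets (polar day) and h₀ = π.
Daylight = 2h₀/(2π) × 24.00 h = (3.1416/π) × 24.00 = 24.00 h.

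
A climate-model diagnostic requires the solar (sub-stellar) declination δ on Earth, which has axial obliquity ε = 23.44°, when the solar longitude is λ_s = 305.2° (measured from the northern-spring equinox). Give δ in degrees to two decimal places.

δ = -18.97°

sin δ = sin ε · sin λ_s = sin 23.44° × sin 305.2° = -0.325051.
δ = arcsin(-0.325051) = -18.97°.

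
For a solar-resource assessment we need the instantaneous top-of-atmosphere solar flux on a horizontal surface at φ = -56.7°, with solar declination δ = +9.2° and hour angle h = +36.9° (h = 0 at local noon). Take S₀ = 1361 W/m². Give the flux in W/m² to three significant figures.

cos θ_z = sin φ sin δ + cos φ cos δ cos h = -0.133630 + 0.433397 = 0.299767.
Flux = S₀ · cos θ_z = 1361 × 0.299767 = 408.0 W/m².

408 W/m²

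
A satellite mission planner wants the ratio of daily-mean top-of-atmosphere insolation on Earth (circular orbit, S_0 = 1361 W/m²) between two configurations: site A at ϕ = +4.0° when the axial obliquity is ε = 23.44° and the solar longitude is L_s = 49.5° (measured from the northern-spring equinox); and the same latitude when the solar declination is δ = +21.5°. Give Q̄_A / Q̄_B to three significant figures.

Q̄_A / Q̄_B ≈ 1.02

— Configuration A (ϕ=+4.0°):
Solar declination: sin δ = sin ε · sin L_s = sin 23.44° × sin 49.5° = 0.30248, so δ = +17.607°.
cos h₀ = −tan(+4.0°) tan(+17.607°) = -0.0222, h₀ = 1.5930 rad.
Bracket: h₀ sin ϕ sin δ + cos ϕ cos δ sin h₀ = 1.5930×0.06976×0.30248 + 0.99756×0.95316×0.99975 = 0.033614 + 0.950597 = 0.984211.
Q̄ = (S_0/π) × [bracket] = (1361/π) × 0.984211 = 426.38 W/m².
— Configuration B (ϕ=+4.0°):
cos h₀ = −tan(+4.0°) tan(+21.500°) = -0.0275, h₀ = 1.5983 rad.
Bracket: h₀ sin ϕ sin δ + cos ϕ cos δ sin h₀ = 1.5983×0.06976×0.36650 + 0.99756×0.93042×0.99962 = 0.040864 + 0.927797 = 0.968661.
Q̄ = (S_0/π) × [bracket] = (1361/π) × 0.968661 = 419.64 W/m².
Ratio Q̄_A / Q̄_B = 426.38 / 419.64 = 1.016.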